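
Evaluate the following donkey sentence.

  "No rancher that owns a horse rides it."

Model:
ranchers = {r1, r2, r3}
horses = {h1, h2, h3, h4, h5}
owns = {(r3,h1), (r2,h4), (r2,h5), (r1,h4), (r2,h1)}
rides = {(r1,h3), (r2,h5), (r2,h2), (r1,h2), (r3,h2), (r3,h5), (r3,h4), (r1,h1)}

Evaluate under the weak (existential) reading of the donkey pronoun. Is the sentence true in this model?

False

"it" takes "a horse" as antecedent — a donkey pronoun bound across the clause boundary.
Truth condition: for no (r,h) with owns(r,h) does rides(r,h) hold.
Restrictor pairs — does the scope hold? (r1,h4):fails  (r2,h1):fails  (r2,h4):fails  (r2,h5):holds  (r3,h1):fails
Scope holds for 1 pair(s), so the sentence is false.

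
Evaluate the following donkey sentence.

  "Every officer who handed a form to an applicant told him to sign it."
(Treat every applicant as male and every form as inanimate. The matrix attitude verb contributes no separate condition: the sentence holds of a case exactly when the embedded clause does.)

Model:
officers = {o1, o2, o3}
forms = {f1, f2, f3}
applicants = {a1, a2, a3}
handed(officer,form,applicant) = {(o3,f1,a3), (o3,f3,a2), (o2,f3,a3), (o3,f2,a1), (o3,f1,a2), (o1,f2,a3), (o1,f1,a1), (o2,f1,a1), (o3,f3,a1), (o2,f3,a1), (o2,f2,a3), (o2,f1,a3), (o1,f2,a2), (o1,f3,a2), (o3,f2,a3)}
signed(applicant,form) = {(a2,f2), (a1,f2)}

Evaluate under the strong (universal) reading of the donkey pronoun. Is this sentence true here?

"him" takes "an applicant" as antecedent and "it" takes "a form"; both are donkey pronouns co-varying with the restrictor.
Strong reading: for every (o,f,a) with handed(o,f,a), signed(a,f).
Restrictor triples: (o1,f1,a1)→signed(a1,f1) ✗  (o1,f2,a2)→signed(a2,f2) ✓  (o1,f2,a3)→signed(a3,f2) ✗  (o1,f3,a2)→signed(a2,f3) ✗  (o2,f1,a1)→signed(a1,f1) ✗  (o2,f1,a3)→signed(a3,f1) ✗  (o2,f2,a3)→signed(a3,f2) ✗  (o2,f3,a1)→signed(a1,f3) ✗  (o2,f3,a3)→signed(a3,f3) ✗  (o3,f1,a2)→signed(a2,f1) ✗  (o3,f1,a3)→signed(a3,f1) ✗  (o3,f2,a1)→signed(a1,f2) ✓  (o3,f2,a3)→signed(a3,f2) ✗  (o3,f3,a1)→signed(a1,f3) ✗  (o3,f3,a2)→signed(a2,f3) ✗
Counterexample: (o1,f1,a1) — signed(a1,f1) does not hold.

False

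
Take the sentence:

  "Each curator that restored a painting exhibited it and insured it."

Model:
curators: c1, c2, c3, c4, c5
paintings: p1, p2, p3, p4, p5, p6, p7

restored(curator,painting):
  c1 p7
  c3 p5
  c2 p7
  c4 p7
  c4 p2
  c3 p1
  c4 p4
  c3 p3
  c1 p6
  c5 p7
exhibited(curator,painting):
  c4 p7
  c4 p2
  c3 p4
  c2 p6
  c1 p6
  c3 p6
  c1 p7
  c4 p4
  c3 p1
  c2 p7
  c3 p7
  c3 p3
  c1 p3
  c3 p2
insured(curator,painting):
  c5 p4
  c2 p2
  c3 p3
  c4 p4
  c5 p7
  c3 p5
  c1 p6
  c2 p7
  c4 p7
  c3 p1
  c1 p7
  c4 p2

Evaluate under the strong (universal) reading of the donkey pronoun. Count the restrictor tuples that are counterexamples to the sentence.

"it" takes "a painting" as antecedent — a donkey pronoun bound across the clause boundary.
Strong reading: for every (c,p) with restored(c,p), exhibited(c,p) ∧ insured(c,p).
Restrictor pairs: (c1,p6) ✓  (c1,p7) ✓  (c2,p7) ✓  (c3,p1) ✓  (c3,p3) ✓  (c3,p5) ✗  (c4,p2) ✓  (c4,p4) ✓  (c4,p7) ✓  (c5,p7) ✗
Counterexamples (restrictor pairs failing the scope): 2.

2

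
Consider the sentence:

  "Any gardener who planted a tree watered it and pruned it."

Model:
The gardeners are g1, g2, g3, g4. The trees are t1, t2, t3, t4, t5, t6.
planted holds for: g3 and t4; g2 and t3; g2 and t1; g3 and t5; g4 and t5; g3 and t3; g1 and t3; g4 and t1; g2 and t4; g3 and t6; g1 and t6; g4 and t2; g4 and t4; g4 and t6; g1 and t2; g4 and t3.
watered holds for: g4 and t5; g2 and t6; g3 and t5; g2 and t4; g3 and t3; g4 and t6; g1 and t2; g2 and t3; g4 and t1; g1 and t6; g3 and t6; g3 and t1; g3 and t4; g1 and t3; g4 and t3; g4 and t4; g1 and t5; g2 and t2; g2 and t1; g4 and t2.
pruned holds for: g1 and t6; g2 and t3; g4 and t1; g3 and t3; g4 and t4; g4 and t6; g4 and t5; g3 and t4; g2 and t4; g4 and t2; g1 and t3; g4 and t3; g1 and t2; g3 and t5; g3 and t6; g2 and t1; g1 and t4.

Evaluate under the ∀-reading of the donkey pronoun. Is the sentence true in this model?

True

"it" takes "a tree" as antecedent — a donkey pronoun bound across the clause boundary.
Strong reading: for every (g,t) with planted(g,t), watered(g,t) ∧ pruned(g,t).
Restrictor pairs: (g1,t2) ✓  (g1,t3) ✓  (g1,t6) ✓  (g2,t1) ✓  (g2,t3) ✓  (g2,t4) ✓  (g3,t3) ✓  (g3,t4) ✓  (g3,t5) ✓  (g3,t6) ✓  (g4,t1) ✓  (g4,t2) ✓  (g4,t3) ✓  (g4,t4) ✓  (g4,t5) ✓  (g4,t6) ✓
Every restrictor pair satisfies the scope.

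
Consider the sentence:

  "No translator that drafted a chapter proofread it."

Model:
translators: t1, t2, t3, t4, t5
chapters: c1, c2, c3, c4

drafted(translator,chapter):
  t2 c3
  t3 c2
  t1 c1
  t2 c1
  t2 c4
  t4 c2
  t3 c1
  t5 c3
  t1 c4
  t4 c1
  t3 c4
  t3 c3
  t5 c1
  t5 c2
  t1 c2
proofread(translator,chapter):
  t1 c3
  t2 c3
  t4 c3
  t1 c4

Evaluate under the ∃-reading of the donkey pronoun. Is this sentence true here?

"it" takes "a chapter" as antecedent — a donkey pronoun bound across the clause boundary.
Truth condition: for no (t,c) with drafted(t,c) does proofread(t,c) hold.
Restrictor pairs — does the scope hold? (t1,c1):fails  (t1,c2):fails  (t1,c4):holds  (t2,c1):fails  (t2,c3):holds  (t2,c4):fails  (t3,c1):fails  (t3,c2):fails  (t3,c3):fails  (t3,c4):fails  (t4,c1):fails  (t4,c2):fails  (t5,c1):fails  (t5,c2):fails  (t5,c3):fails
Scope holds for 2 pair(s), so the sentence is false.

False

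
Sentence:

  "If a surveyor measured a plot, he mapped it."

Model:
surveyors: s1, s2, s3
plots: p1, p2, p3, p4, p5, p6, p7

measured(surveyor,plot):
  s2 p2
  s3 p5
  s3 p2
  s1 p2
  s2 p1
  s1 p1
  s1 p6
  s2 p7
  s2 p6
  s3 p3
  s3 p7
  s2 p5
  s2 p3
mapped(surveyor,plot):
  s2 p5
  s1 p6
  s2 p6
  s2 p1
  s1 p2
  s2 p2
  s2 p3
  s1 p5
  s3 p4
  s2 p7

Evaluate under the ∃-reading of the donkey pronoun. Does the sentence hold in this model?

False

"it" takes "a plot" as antecedent — a donkey pronoun bound across the clause boundary.
Weak reading: every surveyor s with some measured-plot has at least one measured-plot p such that mapped(s,p).
Per surveyor: s1:✓  s2:✓  s3:✗
s3 has no witness among its measured-plots.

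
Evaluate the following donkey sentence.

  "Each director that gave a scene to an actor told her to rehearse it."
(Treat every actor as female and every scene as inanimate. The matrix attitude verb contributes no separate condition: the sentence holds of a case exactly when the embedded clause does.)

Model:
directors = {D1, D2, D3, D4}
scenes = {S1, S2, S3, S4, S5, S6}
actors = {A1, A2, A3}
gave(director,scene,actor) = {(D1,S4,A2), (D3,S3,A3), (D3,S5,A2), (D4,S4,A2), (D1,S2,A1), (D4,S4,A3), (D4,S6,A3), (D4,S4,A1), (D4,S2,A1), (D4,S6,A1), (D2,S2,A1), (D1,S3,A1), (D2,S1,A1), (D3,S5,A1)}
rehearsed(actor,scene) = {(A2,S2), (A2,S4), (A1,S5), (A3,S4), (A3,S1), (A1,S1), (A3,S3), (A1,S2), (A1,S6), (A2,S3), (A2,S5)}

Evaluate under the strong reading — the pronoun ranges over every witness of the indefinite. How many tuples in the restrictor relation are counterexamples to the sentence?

"her" takes "an actor" as antecedent and "it" takes "a scene"; both are donkey pronouns co-varying with the restrictor.
Strong reading: for every (d,s,a) with gave(d,s,a), rehearsed(a,s).
Restrictor triples: (D1,S2,A1)→rehearsed(A1,S2) ✓  (D1,S3,A1)→rehearsed(A1,S3) ✗  (D1,S4,A2)→rehearsed(A2,S4) ✓  (D2,S1,A1)→rehearsed(A1,S1) ✓  (D2,S2,A1)→rehearsed(A1,S2) ✓  (D3,S3,A3)→rehearsed(A3,S3) ✓  (D3,S5,A1)→rehearsed(A1,S5) ✓  (D3,S5,A2)→rehearsed(A2,S5) ✓  (D4,S2,A1)→rehearsed(A1,S2) ✓  (D4,S4,A1)→rehearsed(A1,S4) ✗  (D4,S4,A2)→rehearsed(A2,S4) ✓  (D4,S4,A3)→rehearsed(A3,S4) ✓  (D4,S6,A1)→rehearsed(A1,S6) ✓  (D4,S6,A3)→rehearsed(A3,S6) ✗
Counterexamples (restrictor triples failing the scope): 3.

3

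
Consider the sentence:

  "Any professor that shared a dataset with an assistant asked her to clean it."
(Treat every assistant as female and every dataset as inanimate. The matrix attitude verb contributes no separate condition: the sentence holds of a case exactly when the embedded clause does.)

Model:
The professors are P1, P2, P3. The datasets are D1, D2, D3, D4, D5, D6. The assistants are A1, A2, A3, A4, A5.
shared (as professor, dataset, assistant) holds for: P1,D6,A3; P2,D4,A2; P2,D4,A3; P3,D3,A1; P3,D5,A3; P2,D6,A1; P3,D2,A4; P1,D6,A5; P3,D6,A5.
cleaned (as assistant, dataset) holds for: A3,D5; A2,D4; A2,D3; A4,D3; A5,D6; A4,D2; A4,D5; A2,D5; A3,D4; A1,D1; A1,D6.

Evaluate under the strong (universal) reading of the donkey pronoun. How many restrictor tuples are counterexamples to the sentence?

"her" takes "an assistant" as antecedent and "it" takes "a dataset"; both are donkey pronouns co-varying with the restrictor.
Strong reading: for every (p,d,a) with shared(p,d,a), cleaned(a,d).
Restrictor triples: (P1,D6,A3)→cleaned(A3,D6) ✗  (P1,D6,A5)→cleaned(A5,D6) ✓  (P2,D4,A2)→cleaned(A2,D4) ✓  (P2,D4,A3)→cleaned(A3,D4) ✓  (P2,D6,A1)→cleaned(A1,D6) ✓  (P3,D2,A4)→cleaned(A4,D2) ✓  (P3,D3,A1)→cleaned(A1,D3) ✗  (P3,D5,A3)→cleaned(A3,D5) ✓  (P3,D6,A5)→cleaned(A5,D6) ✓
Counterexamples (restrictor triples failing the scope): 2.

2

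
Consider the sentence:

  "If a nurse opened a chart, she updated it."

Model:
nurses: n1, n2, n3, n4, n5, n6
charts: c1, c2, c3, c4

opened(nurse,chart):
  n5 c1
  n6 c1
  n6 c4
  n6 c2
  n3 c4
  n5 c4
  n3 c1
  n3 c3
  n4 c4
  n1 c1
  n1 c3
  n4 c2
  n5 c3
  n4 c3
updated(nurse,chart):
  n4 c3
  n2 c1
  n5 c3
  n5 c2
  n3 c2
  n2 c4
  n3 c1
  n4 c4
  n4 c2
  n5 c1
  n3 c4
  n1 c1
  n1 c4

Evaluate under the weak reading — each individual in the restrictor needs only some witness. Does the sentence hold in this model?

False

"it" takes "a chart" as antecedent — a donkey pronoun bound across the clause boundary.
Weak reading: every nurse n with some opened-chart has at least one opened-chart c such that updated(n,c).
Per nurse: n1:✓  n3:✓  n4:✓  n5:✓  n6:✗
n6 has no witness among its opened-charts.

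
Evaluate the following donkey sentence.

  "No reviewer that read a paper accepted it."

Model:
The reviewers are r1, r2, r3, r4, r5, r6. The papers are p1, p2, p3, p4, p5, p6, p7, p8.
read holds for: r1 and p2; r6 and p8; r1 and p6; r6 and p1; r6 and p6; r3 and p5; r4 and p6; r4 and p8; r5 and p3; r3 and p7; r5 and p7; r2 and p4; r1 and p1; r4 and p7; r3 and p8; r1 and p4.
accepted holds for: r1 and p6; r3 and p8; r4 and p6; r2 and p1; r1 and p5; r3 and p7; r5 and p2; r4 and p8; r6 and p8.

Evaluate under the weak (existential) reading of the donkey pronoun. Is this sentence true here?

"it" takes "a paper" as antecedent — a donkey pronoun bound across the clause boundary.
Truth condition: for no (r,p) with read(r,p) does accepted(r,p) hold.
Restrictor pairs — does the scope hold? (r1,p1):fails  (r1,p2):fails  (r1,p4):fails  (r1,p6):holds  (r2,p4):fails  (r3,p5):fails  (r3,p7):holds  (r3,p8):holds  (r4,p6):holds  (r4,p7):fails  (r4,p8):holds  (r5,p3):fails  (r5,p7):fails  (r6,p1):fails  (r6,p6):fails  (r6,p8):holds
Scope holds for 6 pair(s), so the sentence is false.

False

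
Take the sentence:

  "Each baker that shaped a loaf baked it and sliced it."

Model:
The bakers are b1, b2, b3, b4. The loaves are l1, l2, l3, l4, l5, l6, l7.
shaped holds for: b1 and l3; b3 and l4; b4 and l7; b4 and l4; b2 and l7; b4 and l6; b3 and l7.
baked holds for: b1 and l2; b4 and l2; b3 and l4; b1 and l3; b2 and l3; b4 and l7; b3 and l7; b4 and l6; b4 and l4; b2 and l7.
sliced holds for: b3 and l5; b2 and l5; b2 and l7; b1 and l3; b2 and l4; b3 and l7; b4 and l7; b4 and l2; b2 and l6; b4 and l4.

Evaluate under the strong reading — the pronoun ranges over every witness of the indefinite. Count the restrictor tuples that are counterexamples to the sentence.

2

"it" takes "a loaf" as antecedent — a donkey pronoun bound across the clause boundary.
Strong reading: for every (b,l) with shaped(b,l), baked(b,l) ∧ sliced(b,l).
Restrictor pairs: (b1,l3) ✓  (b2,l7) ✓  (b3,l4) ✗  (b3,l7) ✓  (b4,l4) ✓  (b4,l6) ✗  (b4,l7) ✓
Counterexamples (restrictor pairs failing the scope): 2.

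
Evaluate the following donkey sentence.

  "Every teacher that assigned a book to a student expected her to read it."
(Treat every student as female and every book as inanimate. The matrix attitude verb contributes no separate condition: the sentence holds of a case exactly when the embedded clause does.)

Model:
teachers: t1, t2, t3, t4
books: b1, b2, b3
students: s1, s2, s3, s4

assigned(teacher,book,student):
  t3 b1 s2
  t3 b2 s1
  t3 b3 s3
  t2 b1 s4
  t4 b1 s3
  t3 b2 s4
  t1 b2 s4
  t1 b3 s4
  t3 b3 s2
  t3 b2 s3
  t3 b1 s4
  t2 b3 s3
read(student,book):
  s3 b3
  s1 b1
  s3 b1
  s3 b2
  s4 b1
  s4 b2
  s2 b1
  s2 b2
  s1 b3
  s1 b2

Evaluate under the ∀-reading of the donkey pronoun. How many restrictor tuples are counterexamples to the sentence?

"her" takes "a student" as antecedent and "it" takes "a book"; both are donkey pronouns co-varying with the restrictor.
Strong reading: for every (t,b,s) with assigned(t,b,s), read(s,b).
Restrictor triples: (t1,b2,s4)→read(s4,b2) ✓  (t1,b3,s4)→read(s4,b3) ✗  (t2,b1,s4)→read(s4,b1) ✓  (t2,b3,s3)→read(s3,b3) ✓  (t3,b1,s2)→read(s2,b1) ✓  (t3,b1,s4)→read(s4,b1) ✓  (t3,b2,s1)→read(s1,b2) ✓  (t3,b2,s3)→read(s3,b2) ✓  (t3,b2,s4)→read(s4,b2) ✓  (t3,b3,s2)→read(s2,b3) ✗  (t3,b3,s3)→read(s3,b3) ✓  (t4,b1,s3)→read(s3,b1) ✓
Counterexamples (restrictor triples failing the scope): 2.

2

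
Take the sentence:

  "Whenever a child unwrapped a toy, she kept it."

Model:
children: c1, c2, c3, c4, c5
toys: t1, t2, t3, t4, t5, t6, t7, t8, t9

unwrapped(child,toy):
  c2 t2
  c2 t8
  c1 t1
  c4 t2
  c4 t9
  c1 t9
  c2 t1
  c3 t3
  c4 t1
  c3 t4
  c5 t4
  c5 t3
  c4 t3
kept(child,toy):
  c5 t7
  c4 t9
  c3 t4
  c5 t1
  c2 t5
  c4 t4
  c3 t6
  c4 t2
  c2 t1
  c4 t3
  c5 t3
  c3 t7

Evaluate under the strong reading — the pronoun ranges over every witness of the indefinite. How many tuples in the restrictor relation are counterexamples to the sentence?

"it" takes "a toy" as antecedent — a donkey pronoun bound across the clause boundary.
Strong reading: for every (c,t) with unwrapped(c,t), kept(c,t).
Restrictor pairs: (c1,t1) ✗  (c1,t9) ✗  (c2,t1) ✓  (c2,t2) ✗  (c2,t8) ✗  (c3,t3) ✗  (c3,t4) ✓  (c4,t1) ✗  (c4,t2) ✓  (c4,t3) ✓  (c4,t9) ✓  (c5,t3) ✓  (c5,t4) ✗
Counterexamples (restrictor pairs failing the scope): 7.

7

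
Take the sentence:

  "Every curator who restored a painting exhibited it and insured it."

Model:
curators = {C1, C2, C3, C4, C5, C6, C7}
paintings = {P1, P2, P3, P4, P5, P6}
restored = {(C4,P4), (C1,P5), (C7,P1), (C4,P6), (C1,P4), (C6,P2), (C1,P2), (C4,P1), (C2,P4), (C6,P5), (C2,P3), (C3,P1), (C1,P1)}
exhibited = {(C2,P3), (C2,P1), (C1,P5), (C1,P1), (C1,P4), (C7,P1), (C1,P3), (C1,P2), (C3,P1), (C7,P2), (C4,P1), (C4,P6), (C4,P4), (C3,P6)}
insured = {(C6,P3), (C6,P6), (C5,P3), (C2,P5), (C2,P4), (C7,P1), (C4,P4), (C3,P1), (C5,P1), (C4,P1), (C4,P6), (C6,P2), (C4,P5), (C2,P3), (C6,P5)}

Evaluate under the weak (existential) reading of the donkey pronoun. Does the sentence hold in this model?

"it" takes "a painting" as antecedent — a donkey pronoun bound across the clause boundary.
Weak reading: every curator c with some restored-painting has at least one restored-painting p such that exhibited(c,p) ∧ insured(c,p).
Per curator: C1:✗  C2:✓  C3:✓  C4:✓  C6:✗  C7:✓
C1 has no witness among its restored-paintings.

False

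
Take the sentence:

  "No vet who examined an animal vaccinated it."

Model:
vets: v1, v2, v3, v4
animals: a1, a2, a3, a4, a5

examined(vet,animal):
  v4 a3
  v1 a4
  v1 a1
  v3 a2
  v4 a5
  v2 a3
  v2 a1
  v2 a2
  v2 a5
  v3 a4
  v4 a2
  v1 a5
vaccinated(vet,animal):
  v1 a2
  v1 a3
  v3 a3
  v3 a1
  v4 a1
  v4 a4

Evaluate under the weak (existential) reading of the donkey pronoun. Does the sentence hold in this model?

True

"it" takes "an animal" as antecedent — a donkey pronoun bound across the clause boundary.
Truth condition: for no (v,a) with examined(v,a) does vaccinated(v,a) hold.
Restrictor pairs — does the scope hold? (v1,a1):fails  (v1,a4):fails  (v1,a5):fails  (v2,a1):fails  (v2,a2):fails  (v2,a3):fails  (v2,a5):fails  (v3,a2):fails  (v3,a4):fails  (v4,a2):fails  (v4,a3):fails  (v4,a5):fails
Scope holds for no restrictor pair, so the sentence is true.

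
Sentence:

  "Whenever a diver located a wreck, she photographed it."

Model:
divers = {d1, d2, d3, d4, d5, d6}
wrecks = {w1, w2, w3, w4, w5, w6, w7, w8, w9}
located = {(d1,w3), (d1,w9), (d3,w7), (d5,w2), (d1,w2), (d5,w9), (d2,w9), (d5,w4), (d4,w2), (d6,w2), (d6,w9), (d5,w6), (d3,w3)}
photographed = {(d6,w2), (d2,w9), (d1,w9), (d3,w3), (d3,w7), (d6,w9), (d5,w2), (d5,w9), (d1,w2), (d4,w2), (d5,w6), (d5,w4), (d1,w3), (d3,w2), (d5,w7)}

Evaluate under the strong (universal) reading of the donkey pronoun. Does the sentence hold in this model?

True

"it" takes "a wreck" as antecedent — a donkey pronoun bound across the clause boundary.
Strong reading: for every (d,w) with located(d,w), photographed(d,w).
Restrictor pairs: (d1,w2) ✓  (d1,w3) ✓  (d1,w9) ✓  (d2,w9) ✓  (d3,w3) ✓  (d3,w7) ✓  (d4,w2) ✓  (d5,w2) ✓  (d5,w4) ✓  (d5,w6) ✓  (d5,w9) ✓  (d6,w2) ✓  (d6,w9) ✓
Every restrictor pair satisfies the scope.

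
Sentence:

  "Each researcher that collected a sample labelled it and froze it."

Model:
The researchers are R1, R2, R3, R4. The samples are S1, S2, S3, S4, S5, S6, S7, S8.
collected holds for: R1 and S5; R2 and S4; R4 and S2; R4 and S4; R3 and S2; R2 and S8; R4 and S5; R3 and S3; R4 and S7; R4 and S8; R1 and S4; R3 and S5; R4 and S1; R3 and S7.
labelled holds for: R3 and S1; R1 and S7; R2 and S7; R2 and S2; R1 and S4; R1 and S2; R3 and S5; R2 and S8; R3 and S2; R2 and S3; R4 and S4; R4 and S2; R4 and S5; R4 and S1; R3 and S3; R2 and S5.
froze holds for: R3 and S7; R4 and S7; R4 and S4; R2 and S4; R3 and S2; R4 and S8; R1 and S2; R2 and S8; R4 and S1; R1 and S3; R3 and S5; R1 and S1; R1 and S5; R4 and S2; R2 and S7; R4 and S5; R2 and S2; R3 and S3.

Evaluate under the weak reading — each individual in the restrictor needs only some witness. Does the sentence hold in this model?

"it" takes "a sample" as antecedent — a donkey pronoun bound across the clause boundary.
Weak reading: every researcher r with some collected-sample has at least one collected-sample s such that labelled(r,s) ∧ froze(r,s).
Per researcher: R1:✗  R2:✓  R3:✓  R4:✓
R1 has no witness among its collected-samples.

False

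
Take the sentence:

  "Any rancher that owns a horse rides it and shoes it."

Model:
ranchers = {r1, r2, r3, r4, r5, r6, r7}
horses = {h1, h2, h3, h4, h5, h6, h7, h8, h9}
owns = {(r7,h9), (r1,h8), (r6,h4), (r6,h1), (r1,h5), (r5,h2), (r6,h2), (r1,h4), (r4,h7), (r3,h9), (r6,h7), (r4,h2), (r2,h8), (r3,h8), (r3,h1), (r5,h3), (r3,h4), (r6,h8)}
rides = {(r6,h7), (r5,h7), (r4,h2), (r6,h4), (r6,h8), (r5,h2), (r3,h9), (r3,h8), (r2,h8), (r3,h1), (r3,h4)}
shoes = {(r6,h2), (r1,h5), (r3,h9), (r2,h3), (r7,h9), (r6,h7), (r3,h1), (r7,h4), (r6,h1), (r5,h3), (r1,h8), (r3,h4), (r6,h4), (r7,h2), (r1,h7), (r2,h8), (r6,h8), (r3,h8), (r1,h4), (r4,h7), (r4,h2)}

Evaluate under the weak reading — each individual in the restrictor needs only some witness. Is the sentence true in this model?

"it" takes "a horse" as antecedent — a donkey pronoun bound across the clause boundary.
Weak reading: every rancher r with some owns-horse has at least one owns-horse h such that rides(r,h) ∧ shoes(r,h).
Per rancher: r1:✗  r2:✓  r3:✓  r4:✓  r5:✗  r6:✓  r7:✗
r1 has no witness among its owns-horses.

False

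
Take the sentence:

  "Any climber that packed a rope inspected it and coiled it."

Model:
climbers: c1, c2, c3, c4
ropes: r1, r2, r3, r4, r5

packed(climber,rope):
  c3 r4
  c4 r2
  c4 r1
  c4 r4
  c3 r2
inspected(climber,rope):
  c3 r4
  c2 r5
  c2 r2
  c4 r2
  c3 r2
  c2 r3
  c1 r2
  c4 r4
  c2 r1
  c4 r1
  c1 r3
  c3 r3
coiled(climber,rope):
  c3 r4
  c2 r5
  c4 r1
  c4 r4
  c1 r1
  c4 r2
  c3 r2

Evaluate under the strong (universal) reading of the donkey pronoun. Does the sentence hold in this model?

True

"it" takes "a rope" as antecedent — a donkey pronoun bound across the clause boundary.
Strong reading: for every (c,r) with packed(c,r), inspected(c,r) ∧ coiled(c,r).
Restrictor pairs: (c3,r2) ✓  (c3,r4) ✓  (c4,r1) ✓  (c4,r2) ✓  (c4,r4) ✓
Every restrictor pair satisfies the scope.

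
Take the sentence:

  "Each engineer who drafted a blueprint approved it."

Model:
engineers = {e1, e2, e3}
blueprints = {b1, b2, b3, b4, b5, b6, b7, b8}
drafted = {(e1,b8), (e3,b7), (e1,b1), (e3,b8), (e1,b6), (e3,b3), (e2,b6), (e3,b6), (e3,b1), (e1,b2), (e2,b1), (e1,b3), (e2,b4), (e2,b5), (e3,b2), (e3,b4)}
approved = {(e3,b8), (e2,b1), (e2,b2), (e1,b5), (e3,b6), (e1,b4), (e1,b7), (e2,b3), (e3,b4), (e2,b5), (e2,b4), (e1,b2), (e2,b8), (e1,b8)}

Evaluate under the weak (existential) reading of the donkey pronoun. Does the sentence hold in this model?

True

"it" takes "a blueprint" as antecedent — a donkey pronoun bound across the clause boundary.
Weak reading: every engineer e with some drafted-blueprint has at least one drafted-blueprint b such that approved(e,b).
Per engineer: e1:✓  e2:✓  e3:✓
Every engineer in the restrictor has a witness.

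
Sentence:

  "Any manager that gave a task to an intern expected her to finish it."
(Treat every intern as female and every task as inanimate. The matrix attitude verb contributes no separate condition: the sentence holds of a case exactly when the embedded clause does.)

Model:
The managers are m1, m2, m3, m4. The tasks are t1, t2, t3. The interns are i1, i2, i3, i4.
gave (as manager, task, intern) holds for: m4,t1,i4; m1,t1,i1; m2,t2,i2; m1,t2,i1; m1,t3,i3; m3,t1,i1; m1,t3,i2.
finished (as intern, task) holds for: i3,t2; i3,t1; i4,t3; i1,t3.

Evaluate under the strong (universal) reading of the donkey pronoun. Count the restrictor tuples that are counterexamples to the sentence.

7

"her" takes "an intern" as antecedent and "it" takes "a task"; both are donkey pronouns co-varying with the restrictor.
Strong reading: for every (m,t,i) with gave(m,t,i), finished(i,t).
Restrictor triples: (m1,t1,i1)→finished(i1,t1) ✗  (m1,t2,i1)→finished(i1,t2) ✗  (m1,t3,i2)→finished(i2,t3) ✗  (m1,t3,i3)→finished(i3,t3) ✗  (m2,t2,i2)→finished(i2,t2) ✗  (m3,t1,i1)→finished(i1,t1) ✗  (m4,t1,i4)→finished(i4,t1) ✗
Counterexamples (restrictor triples failing the scope): 7.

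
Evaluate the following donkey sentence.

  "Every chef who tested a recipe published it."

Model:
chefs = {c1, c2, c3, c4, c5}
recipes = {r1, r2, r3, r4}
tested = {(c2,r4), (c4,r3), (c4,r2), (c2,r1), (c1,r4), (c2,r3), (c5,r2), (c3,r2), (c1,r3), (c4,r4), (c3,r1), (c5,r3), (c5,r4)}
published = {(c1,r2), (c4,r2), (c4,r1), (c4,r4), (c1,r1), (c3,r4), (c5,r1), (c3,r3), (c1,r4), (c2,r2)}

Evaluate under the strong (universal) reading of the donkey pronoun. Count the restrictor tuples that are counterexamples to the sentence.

10

"it" takes "a recipe" as antecedent — a donkey pronoun bound across the clause boundary.
Strong reading: for every (c,r) with tested(c,r), published(c,r).
Restrictor pairs: (c1,r3) ✗  (c1,r4) ✓  (c2,r1) ✗  (c2,r3) ✗  (c2,r4) ✗  (c3,r1) ✗  (c3,r2) ✗  (c4,r2) ✓  (c4,r3) ✗  (c4,r4) ✓  (c5,r2) ✗  (c5,r3) ✗  (c5,r4) ✗
Counterexamples (restrictor pairs failing the scope): 10.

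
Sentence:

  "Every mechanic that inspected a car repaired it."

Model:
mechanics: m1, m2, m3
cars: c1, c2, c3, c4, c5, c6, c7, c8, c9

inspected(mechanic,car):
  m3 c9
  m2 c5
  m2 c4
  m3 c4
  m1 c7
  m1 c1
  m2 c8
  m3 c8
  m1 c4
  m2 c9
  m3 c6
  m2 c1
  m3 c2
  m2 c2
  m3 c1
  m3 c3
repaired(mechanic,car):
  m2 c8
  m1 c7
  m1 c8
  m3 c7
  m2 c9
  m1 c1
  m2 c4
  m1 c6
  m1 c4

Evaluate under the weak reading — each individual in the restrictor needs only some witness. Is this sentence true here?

False

"it" takes "a car" as antecedent — a donkey pronoun bound across the clause boundary.
Weak reading: every mechanic m with some inspected-car has at least one inspected-car c such that repaired(m,c).
Per mechanic: m1:✓  m2:✓  m3:✗
m3 has no witness among its inspected-cars.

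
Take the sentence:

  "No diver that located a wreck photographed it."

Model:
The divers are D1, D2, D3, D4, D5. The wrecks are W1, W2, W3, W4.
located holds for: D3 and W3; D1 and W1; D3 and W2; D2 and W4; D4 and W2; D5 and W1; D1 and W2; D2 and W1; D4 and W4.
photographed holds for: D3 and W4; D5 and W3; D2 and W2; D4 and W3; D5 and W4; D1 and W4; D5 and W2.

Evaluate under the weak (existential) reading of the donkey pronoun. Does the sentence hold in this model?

True

"it" takes "a wreck" as antecedent — a donkey pronoun bound across the clause boundary.
Truth condition: for no (d,w) with located(d,w) does photographed(d,w) hold.
Restrictor pairs — does the scope hold? (D1,W1):fails  (D1,W2):fails  (D2,W1):fails  (D2,W4):fails  (D3,W2):fails  (D3,W3):fails  (D4,W2):fails  (D4,W4):fails  (D5,W1):fails
Scope holds for no restrictor pair, so the sentence is true.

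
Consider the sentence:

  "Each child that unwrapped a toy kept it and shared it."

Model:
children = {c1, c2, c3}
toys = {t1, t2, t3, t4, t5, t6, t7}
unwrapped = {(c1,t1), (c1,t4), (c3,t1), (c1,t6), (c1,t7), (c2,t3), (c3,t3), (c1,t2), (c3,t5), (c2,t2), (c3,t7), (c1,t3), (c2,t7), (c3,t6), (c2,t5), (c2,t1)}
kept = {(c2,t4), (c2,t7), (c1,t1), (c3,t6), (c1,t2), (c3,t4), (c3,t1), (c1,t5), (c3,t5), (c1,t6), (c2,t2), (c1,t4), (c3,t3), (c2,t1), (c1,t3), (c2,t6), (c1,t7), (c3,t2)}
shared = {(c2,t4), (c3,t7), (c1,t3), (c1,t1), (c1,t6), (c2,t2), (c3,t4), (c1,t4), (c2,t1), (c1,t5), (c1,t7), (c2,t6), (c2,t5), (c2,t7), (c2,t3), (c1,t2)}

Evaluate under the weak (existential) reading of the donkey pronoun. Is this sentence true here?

"it" takes "a toy" as antecedent — a donkey pronoun bound across the clause boundary.
Weak reading: every child c with some unwrapped-toy has at least one unwrapped-toy t such that kept(c,t) ∧ shared(c,t).
Per child: c1:✓  c2:✓  c3:✗
c3 has no witness among its unwrapped-toys.

False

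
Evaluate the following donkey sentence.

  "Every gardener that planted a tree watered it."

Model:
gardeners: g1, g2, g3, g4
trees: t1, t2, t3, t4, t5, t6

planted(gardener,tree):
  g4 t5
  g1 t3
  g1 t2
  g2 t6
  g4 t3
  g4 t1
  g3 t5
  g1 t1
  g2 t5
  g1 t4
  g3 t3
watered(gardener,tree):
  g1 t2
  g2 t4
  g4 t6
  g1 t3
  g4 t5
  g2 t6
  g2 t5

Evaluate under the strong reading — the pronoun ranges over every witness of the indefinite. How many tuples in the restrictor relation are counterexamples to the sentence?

"it" takes "a tree" as antecedent — a donkey pronoun bound across the clause boundary.
Strong reading: for every (g,t) with planted(g,t), watered(g,t).
Restrictor pairs: (g1,t1) ✗  (g1,t2) ✓  (g1,t3) ✓  (g1,t4) ✗  (g2,t5) ✓  (g2,t6) ✓  (g3,t3) ✗  (g3,t5) ✗  (g4,t1) ✗  (g4,t3) ✗  (g4,t5) ✓
Counterexamples (restrictor pairs failing the scope): 6.

6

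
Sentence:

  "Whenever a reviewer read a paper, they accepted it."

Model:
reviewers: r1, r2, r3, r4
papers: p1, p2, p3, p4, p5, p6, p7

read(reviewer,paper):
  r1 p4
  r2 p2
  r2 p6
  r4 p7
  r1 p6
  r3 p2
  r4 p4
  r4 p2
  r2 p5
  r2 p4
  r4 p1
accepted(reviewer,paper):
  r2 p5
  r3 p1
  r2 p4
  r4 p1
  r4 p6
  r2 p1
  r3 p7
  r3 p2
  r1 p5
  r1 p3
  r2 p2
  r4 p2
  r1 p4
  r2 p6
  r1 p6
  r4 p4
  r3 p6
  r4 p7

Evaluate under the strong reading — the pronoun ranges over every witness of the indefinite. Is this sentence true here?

"it" takes "a paper" as antecedent — a donkey pronoun bound across the clause boundary.
Strong reading: for every (r,p) with read(r,p), accepted(r,p).
Restrictor pairs: (r1,p4) ✓  (r1,p6) ✓  (r2,p2) ✓  (r2,p4) ✓  (r2,p5) ✓  (r2,p6) ✓  (r3,p2) ✓  (r4,p1) ✓  (r4,p2) ✓  (r4,p4) ✓  (r4,p7) ✓
Every restrictor pair satisfies the scope.

True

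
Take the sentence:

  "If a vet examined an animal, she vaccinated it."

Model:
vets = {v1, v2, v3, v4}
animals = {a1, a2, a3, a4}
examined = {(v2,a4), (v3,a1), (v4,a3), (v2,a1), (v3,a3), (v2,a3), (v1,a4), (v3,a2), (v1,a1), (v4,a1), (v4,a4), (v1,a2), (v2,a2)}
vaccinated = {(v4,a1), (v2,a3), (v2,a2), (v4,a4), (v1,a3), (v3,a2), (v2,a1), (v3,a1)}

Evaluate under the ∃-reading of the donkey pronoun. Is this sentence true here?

False

"it" takes "an animal" as antecedent — a donkey pronoun bound across the clause boundary.
Weak reading: every vet v with some examined-animal has at least one examined-animal a such that vaccinated(v,a).
Per vet: v1:✗  v2:✓  v3:✓  v4:✓
v1 has no witness among its examined-animals.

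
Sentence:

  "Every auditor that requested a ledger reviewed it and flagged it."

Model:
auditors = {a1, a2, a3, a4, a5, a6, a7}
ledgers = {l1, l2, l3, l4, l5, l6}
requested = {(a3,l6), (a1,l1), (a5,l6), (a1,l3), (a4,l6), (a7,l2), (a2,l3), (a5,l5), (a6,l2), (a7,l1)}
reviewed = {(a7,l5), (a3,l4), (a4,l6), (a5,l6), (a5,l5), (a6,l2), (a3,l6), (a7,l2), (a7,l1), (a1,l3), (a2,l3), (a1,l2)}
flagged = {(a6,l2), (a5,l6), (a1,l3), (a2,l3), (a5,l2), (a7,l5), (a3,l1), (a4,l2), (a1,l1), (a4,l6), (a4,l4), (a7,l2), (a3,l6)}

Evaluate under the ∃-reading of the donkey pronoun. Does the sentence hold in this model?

"it" takes "a ledger" as antecedent — a donkey pronoun bound across the clause boundary.
Weak reading: every auditor a with some requested-ledger has at least one requested-ledger l such that reviewed(a,l) ∧ flagged(a,l).
Per auditor: a1:✓  a2:✓  a3:✓  a4:✓  a5:✓  a6:✓  a7:✓
Every auditor in the restrictor has a witness.

True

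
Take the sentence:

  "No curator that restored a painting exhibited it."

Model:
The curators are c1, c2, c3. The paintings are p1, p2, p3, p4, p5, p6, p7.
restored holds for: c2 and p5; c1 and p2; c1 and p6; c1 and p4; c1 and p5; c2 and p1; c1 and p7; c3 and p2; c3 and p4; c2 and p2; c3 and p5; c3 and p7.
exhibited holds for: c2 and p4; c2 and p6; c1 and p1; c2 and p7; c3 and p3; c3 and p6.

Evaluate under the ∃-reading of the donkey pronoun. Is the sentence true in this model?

True

"it" takes "a painting" as antecedent — a donkey pronoun bound across the clause boundary.
Truth condition: for no (c,p) with restored(c,p) does exhibited(c,p) hold.
Restrictor pairs — does the scope hold? (c1,p2):fails  (c1,p4):fails  (c1,p5):fails  (c1,p6):fails  (c1,p7):fails  (c2,p1):fails  (c2,p2):fails  (c2,p5):fails  (c3,p2):fails  (c3,p4):fails  (c3,p5):fails  (c3,p7):fails
Scope holds for no restrictor pair, so the sentence is true.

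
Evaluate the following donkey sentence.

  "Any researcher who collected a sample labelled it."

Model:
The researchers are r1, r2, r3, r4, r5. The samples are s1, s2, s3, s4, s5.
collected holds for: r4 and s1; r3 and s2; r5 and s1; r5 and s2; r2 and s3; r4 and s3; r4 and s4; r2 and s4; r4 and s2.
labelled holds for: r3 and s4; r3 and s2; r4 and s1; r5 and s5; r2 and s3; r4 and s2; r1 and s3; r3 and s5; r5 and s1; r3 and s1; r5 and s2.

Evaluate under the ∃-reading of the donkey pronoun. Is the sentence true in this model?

"it" takes "a sample" as antecedent — a donkey pronoun bound across the clause boundary.
Weak reading: every researcher r with some collected-sample has at least one collected-sample s such that labelled(r,s).
Per researcher: r2:✓  r3:✓  r4:✓  r5:✓
Every researcher in the restrictor has a witness.

True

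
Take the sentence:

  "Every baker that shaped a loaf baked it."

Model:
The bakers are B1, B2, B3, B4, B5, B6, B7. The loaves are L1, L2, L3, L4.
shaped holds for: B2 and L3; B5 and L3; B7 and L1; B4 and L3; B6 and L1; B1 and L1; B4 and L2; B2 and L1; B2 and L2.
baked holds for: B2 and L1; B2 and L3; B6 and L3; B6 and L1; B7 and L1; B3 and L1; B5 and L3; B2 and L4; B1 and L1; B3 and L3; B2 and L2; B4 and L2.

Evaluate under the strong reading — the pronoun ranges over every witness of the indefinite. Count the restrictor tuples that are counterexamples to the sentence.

"it" takes "a loaf" as antecedent — a donkey pronoun bound across the clause boundary.
Strong reading: for every (b,l) with shaped(b,l), baked(b,l).
Restrictor pairs: (B1,L1) ✓  (B2,L1) ✓  (B2,L2) ✓  (B2,L3) ✓  (B4,L2) ✓  (B4,L3) ✗  (B5,L3) ✓  (B6,L1) ✓  (B7,L1) ✓
Counterexamples (restrictor pairs failing the scope): 1.

1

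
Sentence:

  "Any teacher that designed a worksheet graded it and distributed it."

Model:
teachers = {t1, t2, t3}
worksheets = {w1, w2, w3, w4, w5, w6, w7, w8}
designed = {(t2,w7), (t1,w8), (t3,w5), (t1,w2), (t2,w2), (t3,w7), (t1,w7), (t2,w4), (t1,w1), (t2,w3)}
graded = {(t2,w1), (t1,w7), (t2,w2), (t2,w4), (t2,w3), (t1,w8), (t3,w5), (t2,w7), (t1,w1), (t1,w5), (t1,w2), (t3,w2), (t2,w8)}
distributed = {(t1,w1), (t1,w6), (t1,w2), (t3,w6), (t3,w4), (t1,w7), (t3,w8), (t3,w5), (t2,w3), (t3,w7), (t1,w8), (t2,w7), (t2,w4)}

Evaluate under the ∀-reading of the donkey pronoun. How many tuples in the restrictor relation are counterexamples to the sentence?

2

"it" takes "a worksheet" as antecedent — a donkey pronoun bound across the clause boundary.
Strong reading: for every (t,w) with designed(t,w), graded(t,w) ∧ distributed(t,w).
Restrictor pairs: (t1,w1) ✓  (t1,w2) ✓  (t1,w7) ✓  (t1,w8) ✓  (t2,w2) ✗  (t2,w3) ✓  (t2,w4) ✓  (t2,w7) ✓  (t3,w5) ✓  (t3,w7) ✗
Counterexamples (restrictor pairs failing the scope): 2.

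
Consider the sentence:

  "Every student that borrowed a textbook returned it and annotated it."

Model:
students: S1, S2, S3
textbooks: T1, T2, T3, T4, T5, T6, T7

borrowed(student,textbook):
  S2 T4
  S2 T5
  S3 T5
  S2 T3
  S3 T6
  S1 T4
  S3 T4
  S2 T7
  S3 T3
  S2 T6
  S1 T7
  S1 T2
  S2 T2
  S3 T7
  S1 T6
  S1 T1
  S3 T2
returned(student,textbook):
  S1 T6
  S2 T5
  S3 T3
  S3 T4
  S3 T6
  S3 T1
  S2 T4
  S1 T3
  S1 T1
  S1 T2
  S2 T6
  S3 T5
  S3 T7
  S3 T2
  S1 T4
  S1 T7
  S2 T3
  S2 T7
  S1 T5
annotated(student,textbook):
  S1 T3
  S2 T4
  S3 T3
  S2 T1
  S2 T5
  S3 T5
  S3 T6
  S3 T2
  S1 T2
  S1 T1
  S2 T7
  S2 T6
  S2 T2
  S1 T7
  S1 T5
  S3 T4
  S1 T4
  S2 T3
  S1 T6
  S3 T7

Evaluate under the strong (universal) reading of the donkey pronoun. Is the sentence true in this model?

"it" takes "a textbook" as antecedent — a donkey pronoun bound across the clause boundary.
Strong reading: for every (s,t) with borrowed(s,t), returned(s,t) ∧ annotated(s,t).
Restrictor pairs: (S1,T1) ✓  (S1,T2) ✓  (S1,T4) ✓  (S1,T6) ✓  (S1,T7) ✓  (S2,T2) ✗  (S2,T3) ✓  (S2,T4) ✓  (S2,T5) ✓  (S2,T6) ✓  (S2,T7) ✓  (S3,T2) ✓  (S3,T3) ✓  (S3,T4) ✓  (S3,T5) ✓  (S3,T6) ✓  (S3,T7) ✓
Counterexample: (S2,T2) is in borrowed but fails the scope.

False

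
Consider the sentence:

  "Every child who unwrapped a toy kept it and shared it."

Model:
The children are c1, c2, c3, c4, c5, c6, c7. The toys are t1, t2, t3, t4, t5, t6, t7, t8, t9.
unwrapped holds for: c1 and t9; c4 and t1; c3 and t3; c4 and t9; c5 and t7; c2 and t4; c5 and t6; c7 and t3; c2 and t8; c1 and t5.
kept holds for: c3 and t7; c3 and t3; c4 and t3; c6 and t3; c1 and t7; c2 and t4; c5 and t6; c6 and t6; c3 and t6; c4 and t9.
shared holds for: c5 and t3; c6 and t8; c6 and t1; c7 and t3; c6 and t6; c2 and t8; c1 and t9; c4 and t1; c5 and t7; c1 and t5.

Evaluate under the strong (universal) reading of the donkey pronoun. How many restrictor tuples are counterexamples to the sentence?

"it" takes "a toy" as antecedent — a donkey pronoun bound across the clause boundary.
Strong reading: for every (c,t) with unwrapped(c,t), kept(c,t) ∧ shared(c,t).
Restrictor pairs: (c1,t5) ✗  (c1,t9) ✗  (c2,t4) ✗  (c2,t8) ✗  (c3,t3) ✗  (c4,t1) ✗  (c4,t9) ✗  (c5,t6) ✗  (c5,t7) ✗  (c7,t3) ✗
Counterexamples (restrictor pairs failing the scope): 10.

10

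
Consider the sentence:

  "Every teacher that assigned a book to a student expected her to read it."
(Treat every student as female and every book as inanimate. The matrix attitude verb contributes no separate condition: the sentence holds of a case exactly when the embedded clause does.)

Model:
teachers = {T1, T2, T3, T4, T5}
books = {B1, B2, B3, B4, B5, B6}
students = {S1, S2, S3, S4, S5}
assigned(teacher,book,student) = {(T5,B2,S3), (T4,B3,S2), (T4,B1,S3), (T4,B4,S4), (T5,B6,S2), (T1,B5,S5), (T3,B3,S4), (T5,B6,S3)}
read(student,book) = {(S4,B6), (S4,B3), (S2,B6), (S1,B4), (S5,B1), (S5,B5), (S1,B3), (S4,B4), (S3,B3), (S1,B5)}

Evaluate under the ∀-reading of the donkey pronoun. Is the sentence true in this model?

False

"her" takes "a student" as antecedent and "it" takes "a book"; both are donkey pronouns co-varying with the restrictor.
Strong reading: for every (t,b,s) with assigned(t,b,s), read(s,b).
Restrictor triples: (T1,B5,S5)→read(S5,B5) ✓  (T3,B3,S4)→read(S4,B3) ✓  (T4,B1,S3)→read(S3,B1) ✗  (T4,B3,S2)→read(S2,B3) ✗  (T4,B4,S4)→read(S4,B4) ✓  (T5,B2,S3)→read(S3,B2) ✗  (T5,B6,S2)→read(S2,B6) ✓  (T5,B6,S3)→read(S3,B6) ✗
Counterexample: (T4,B1,S3) — read(S3,B1) does not hold.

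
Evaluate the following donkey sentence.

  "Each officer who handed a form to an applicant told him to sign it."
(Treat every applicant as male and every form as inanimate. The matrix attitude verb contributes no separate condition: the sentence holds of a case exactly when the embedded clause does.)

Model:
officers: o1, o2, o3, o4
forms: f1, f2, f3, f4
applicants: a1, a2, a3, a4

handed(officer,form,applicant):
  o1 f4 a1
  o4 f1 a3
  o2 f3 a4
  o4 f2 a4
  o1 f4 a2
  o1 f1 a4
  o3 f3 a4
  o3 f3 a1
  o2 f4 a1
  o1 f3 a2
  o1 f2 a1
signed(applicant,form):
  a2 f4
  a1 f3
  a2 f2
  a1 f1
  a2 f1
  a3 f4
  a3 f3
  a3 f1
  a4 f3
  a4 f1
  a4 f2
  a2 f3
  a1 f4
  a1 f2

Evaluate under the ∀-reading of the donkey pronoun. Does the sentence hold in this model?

True

"him" takes "an applicant" as antecedent and "it" takes "a form"; both are donkey pronouns co-varying with the restrictor.
Strong reading: for every (o,f,a) with handed(o,f,a), signed(a,f).
Restrictor triples: (o1,f1,a4)→signed(a4,f1) ✓  (o1,f2,a1)→signed(a1,f2) ✓  (o1,f3,a2)→signed(a2,f3) ✓  (o1,f4,a1)→signed(a1,f4) ✓  (o1,f4,a2)→signed(a2,f4) ✓  (o2,f3,a4)→signed(a4,f3) ✓  (o2,f4,a1)→signed(a1,f4) ✓  (o3,f3,a1)→signed(a1,f3) ✓  (o3,f3,a4)→signed(a4,f3) ✓  (o4,f1,a3)→signed(a3,f1) ✓  (o4,f2,a4)→signed(a4,f2) ✓
Every restrictor triple satisfies the scope.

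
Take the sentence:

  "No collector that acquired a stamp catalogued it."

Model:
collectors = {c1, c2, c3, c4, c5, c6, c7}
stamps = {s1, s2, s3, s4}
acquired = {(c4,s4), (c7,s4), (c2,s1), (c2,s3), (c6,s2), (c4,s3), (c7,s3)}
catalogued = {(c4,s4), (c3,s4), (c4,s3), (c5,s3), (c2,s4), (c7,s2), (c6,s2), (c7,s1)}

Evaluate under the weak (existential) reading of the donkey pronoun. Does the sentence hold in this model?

False

"it" takes "a stamp" as antecedent — a donkey pronoun bound across the clause boundary.
Truth condition: for no (c,s) with acquired(c,s) does catalogued(c,s) hold.
Restrictor pairs — does the scope hold? (c2,s1):fails  (c2,s3):fails  (c4,s3):holds  (c4,s4):holds  (c6,s2):holds  (c7,s3):fails  (c7,s4):fails
Scope holds for 3 pair(s), so the sentence is false.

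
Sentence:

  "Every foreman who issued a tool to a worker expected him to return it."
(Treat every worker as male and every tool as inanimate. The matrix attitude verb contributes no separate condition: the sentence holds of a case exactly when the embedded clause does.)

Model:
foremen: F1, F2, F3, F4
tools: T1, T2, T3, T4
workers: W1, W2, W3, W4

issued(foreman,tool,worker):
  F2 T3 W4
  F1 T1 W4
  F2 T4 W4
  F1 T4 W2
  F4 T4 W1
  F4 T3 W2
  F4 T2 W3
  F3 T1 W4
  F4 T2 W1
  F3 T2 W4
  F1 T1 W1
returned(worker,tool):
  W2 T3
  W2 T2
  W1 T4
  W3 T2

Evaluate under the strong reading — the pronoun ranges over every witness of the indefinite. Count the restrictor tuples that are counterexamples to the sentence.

8

"him" takes "a worker" as antecedent and "it" takes "a tool"; both are donkey pronouns co-varying with the restrictor.
Strong reading: for every (f,t,w) with issued(f,t,w), returned(w,t).
Restrictor triples: (F1,T1,W1)→returned(W1,T1) ✗  (F1,T1,W4)→returned(W4,T1) ✗  (F1,T4,W2)→returned(W2,T4) ✗  (F2,T3,W4)→returned(W4,T3) ✗  (F2,T4,W4)→returned(W4,T4) ✗  (F3,T1,W4)→returned(W4,T1) ✗  (F3,T2,W4)→returned(W4,T2) ✗  (F4,T2,W1)→returned(W1,T2) ✗  (F4,T2,W3)→returned(W3,T2) ✓  (F4,T3,W2)→returned(W2,T3) ✓  (F4,T4,W1)→returned(W1,T4) ✓
Counterexamples (restrictor triples failing the scope): 8.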